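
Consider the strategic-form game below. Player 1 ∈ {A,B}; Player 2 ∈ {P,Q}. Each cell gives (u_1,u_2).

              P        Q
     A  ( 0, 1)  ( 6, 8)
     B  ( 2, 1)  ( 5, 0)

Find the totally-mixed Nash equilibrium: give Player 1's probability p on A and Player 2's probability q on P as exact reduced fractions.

P1 mixes 1/8 on A; P2 mixes 1/3 on P

P1 indiff ⇒ q·0+(1-q)·6 = q·2+(1-q)·5 ⇒ q(-2) = (1-q)(-1) ⇒ q = 1/3
P2 indiff ⇒ p·1+(1-p)·1 = p·8+(1-p)·0 ⇒ p(-7) = (1-p)(-1) ⇒ p = 1/8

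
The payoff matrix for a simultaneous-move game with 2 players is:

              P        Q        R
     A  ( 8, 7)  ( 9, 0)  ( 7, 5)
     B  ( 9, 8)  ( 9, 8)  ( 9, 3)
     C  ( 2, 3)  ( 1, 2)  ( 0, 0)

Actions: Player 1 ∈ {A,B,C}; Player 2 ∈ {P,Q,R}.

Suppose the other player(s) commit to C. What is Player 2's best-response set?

u_2(P vs C) = 3
u_2(Q vs C) = 2
u_2(R vs C) = 0
max payoff 3 at {P}

P2 best: {P}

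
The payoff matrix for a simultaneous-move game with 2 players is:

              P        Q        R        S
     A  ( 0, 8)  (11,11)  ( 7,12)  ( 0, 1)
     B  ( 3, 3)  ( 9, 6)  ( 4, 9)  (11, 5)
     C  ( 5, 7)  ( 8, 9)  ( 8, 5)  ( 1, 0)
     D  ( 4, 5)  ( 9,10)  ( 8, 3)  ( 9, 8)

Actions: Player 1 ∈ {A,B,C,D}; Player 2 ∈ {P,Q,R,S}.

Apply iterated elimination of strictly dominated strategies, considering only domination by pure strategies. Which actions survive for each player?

IESDS → P1:{A,C,D} P2:{Q,R}

P2 drop P (Q beats it: A:11>8 B:6>3 C:9>7 D:10>5)
P2 drop S (Q beats it: A:11>1 B:6>5 C:9>0 D:10>8)
P1 drop B (A beats it: Q:11>9 R:7>4)
P1→{A,C,D} P2→{Q,R}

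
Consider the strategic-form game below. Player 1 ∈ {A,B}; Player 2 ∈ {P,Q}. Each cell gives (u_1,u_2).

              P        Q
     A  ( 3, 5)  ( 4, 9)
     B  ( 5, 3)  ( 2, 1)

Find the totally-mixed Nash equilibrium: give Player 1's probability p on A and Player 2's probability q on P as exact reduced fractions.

p=1/3, q=1/2

P1 indiff ⇒ q·3+(1-q)·4 = q·5+(1-q)·2 ⇒ q(-2) = (1-q)(-2) ⇒ q = 1/2
P2 indiff ⇒ p·5+(1-p)·3 = p·9+(1-p)·1 ⇒ p(-4) = (1-p)(-2) ⇒ p = 1/3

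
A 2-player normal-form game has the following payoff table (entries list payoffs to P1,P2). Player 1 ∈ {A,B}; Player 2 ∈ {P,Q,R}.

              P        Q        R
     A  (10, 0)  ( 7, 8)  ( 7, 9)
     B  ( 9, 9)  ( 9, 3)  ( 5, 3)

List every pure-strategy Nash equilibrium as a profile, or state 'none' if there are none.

NE set: (A,R)

(A,P): not NE [P2→R gives 9>0]
(A,Q): not NE [P1→B gives 9>7; P2→R gives 9>8]
(A,R): NE
(B,P): not NE [P1→A gives 10>9]
(B,Q): not NE [P2→P gives 9>3]
(B,R): not NE [P1→A gives 7>5; P2→P gives 9>3]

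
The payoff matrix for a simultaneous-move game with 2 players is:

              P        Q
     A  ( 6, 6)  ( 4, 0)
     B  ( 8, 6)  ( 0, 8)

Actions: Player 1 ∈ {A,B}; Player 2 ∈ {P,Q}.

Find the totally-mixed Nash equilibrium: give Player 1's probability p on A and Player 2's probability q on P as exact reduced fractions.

P1 indiff ⇒ q·6+(1-q)·4 = q·8+(1-q)·0 ⇒ q(-2) = (1-q)(-4) ⇒ q = 2/3
P2 indiff ⇒ p·6+(1-p)·6 = p·0+(1-p)·8 ⇒ p(6) = (1-p)(2) ⇒ p = 1/4

p=1/4, q=2/3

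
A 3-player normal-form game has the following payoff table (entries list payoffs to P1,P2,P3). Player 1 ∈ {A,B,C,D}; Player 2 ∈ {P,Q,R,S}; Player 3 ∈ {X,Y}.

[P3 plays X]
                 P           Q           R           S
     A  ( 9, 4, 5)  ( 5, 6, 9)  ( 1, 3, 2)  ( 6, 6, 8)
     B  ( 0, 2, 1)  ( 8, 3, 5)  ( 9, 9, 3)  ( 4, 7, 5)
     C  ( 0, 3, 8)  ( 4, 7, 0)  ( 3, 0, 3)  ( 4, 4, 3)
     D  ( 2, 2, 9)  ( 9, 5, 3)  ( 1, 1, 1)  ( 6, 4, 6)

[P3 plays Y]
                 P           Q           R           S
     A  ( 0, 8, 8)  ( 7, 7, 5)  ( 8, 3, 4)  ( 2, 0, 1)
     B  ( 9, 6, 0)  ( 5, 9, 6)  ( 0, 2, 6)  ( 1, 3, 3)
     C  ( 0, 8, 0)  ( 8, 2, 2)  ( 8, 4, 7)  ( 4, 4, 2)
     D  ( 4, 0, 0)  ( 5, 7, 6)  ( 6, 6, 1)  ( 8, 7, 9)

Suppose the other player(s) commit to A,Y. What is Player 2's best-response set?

u_2(P vs A,Y) = 8
u_2(Q vs A,Y) = 7
u_2(R vs A,Y) = 3
u_2(S vs A,Y) = 0
max payoff 8 at {P}

argmax u_2 = {P}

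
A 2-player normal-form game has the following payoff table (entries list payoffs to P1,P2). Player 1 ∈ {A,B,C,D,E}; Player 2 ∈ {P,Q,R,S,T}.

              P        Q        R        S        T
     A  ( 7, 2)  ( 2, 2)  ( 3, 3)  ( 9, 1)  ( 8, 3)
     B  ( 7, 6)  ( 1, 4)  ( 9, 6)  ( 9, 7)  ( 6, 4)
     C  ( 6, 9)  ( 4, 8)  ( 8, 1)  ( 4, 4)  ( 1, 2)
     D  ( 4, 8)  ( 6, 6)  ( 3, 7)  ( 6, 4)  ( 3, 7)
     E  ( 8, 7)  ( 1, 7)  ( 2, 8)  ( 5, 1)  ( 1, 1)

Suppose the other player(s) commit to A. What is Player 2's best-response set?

P2 best: {R,T}

u_2(P vs A) = 2
u_2(Q vs A) = 2
u_2(R vs A) = 3
u_2(S vs A) = 1
u_2(T vs A) = 3
max payoff 3 at {R,T}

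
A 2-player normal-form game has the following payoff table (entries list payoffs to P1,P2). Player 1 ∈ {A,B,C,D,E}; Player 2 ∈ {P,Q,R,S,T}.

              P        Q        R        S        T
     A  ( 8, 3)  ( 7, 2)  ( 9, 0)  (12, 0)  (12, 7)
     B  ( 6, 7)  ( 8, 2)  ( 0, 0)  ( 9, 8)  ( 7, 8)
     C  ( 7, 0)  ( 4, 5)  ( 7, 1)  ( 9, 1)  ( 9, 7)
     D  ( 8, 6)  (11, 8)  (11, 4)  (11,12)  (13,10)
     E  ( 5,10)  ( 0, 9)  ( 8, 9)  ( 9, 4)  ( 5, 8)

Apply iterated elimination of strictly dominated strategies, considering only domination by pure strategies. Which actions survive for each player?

IESDS → P1:{A,D} P2:{S,T}

P1 drop B (D beats it: P:8>6 Q:11>8 R:11>0 S:11>9 T:13>7)
P1 drop C (A beats it: P:8>7 Q:7>4 R:9>7 S:12>9 T:12>9)
P1 drop E (A beats it: P:8>5 Q:7>0 R:9>8 S:12>9 T:12>5)
P2 drop P (T beats it: A:7>3 D:10>6)
P2 drop Q (T beats it: A:7>2 D:10>8)
P2 drop R (T beats it: A:7>0 D:10>4)
P1→{A,D} P2→{S,T}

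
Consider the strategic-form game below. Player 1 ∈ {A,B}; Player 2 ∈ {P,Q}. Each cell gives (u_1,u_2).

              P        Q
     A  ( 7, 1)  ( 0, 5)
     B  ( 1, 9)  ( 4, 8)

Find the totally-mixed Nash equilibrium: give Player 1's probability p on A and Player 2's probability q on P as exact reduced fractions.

(p,q) = (1/5, 2/5)

P1 indiff ⇒ q·7+(1-q)·0 = q·1+(1-q)·4 ⇒ q(6) = (1-q)(4) ⇒ q = 2/5
P2 indiff ⇒ p·1+(1-p)·9 = p·5+(1-p)·8 ⇒ p(-4) = (1-p)(-1) ⇒ p = 1/5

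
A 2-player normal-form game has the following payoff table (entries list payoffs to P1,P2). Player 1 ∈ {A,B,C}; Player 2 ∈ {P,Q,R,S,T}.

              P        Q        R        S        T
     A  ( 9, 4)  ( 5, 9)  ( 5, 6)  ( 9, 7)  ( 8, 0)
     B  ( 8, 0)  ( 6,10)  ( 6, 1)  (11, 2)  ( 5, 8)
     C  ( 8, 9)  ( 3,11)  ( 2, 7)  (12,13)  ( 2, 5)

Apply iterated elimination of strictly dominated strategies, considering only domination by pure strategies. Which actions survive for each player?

Survivors P1:{B,C} P2:{Q,S}

P2 drop P (Q beats it: A:9>4 B:10>0 C:11>9)
P2 drop R (Q beats it: A:9>6 B:10>1 C:11>7)
P2 drop T (Q beats it: A:9>0 B:10>8 C:11>5)
P1 drop A (B beats it: Q:6>5 S:11>9)
P1→{B,C} P2→{Q,S}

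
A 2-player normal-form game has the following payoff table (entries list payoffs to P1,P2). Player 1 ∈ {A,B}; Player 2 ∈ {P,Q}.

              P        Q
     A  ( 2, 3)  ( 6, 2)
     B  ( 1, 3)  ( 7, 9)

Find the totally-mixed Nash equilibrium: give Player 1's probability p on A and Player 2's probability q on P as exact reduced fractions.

P1 indiff ⇒ q·2+(1-q)·6 = q·1+(1-q)·7 ⇒ q(1) = (1-q)(1) ⇒ q = 1/2
P2 indiff ⇒ p·3+(1-p)·3 = p·2+(1-p)·9 ⇒ p(1) = (1-p)(6) ⇒ p = 6/7

(p,q) = (6/7, 1/2)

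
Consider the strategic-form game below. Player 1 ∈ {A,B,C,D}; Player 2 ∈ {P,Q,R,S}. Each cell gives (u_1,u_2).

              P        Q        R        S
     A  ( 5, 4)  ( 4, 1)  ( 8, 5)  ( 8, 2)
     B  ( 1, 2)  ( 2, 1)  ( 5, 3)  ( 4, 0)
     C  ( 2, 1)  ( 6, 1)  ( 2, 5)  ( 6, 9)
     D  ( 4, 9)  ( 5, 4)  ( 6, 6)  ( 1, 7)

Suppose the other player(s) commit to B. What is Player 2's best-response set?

argmax u_2 = {R}

u_2(P vs B) = 2
u_2(Q vs B) = 1
u_2(R vs B) = 3
u_2(S vs B) = 0
max payoff 3 at {R}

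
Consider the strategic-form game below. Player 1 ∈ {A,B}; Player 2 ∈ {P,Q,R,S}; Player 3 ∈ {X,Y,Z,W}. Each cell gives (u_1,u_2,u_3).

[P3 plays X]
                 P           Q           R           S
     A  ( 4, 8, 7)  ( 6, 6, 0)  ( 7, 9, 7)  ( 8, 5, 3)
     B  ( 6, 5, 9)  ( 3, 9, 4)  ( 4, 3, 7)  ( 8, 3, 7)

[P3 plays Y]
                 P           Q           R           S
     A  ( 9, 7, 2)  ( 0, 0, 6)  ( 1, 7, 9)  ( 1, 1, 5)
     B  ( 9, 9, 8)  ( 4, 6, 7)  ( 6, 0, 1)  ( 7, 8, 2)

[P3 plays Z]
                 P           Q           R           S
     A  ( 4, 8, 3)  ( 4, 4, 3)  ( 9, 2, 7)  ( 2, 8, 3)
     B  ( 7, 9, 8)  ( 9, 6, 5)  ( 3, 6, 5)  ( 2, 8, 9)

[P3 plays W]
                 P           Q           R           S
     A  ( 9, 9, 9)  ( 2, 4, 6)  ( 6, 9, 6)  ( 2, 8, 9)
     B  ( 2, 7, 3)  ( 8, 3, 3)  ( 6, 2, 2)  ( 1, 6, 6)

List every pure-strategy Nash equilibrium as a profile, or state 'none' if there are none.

Nash profiles: (A,P,W)

(A,P,X): not NE [P1→B gives 6>4; P2→R gives 9>8; P3→W gives 9>7]
(A,P,Y): not NE [P3→W gives 9>2]
(A,P,Z): not NE [P1→B gives 7>4; P3→W gives 9>3]
(A,P,W): NE
(A,Q,X): not NE [P2→R gives 9>6; P3→W gives 6>0]
(A,Q,Y): not NE [P1→B gives 4>0; P2→R gives 7>0]
(A,Q,Z): not NE [P1→B gives 9>4; P2→S gives 8>4; P3→W gives 6>3]
(A,Q,W): not NE [P1→B gives 8>2; P2→R gives 9>4]
(A,R,X): not NE [P3→Y gives 9>7]
(A,R,Y): not NE [P1→B gives 6>1]
(A,R,Z): not NE [P2→S gives 8>2; P3→Y gives 9>7]
(A,R,W): not NE [P3→Y gives 9>6]
(A,S,X): not NE [P2→R gives 9>5; P3→W gives 9>3]
(A,S,Y): not NE [P1→B gives 7>1; P2→R gives 7>1; P3→W gives 9>5]
(A,S,Z): not NE [P3→W gives 9>3]
(A,S,W): not NE [P2→R gives 9>8]
(B,P,X): not NE [P2→Q gives 9>5]
(B,P,Y): not NE [P3→X gives 9>8]
(B,P,Z): not NE [P3→X gives 9>8]
(B,P,W): not NE [P1→A gives 9>2; P3→X gives 9>3]
(B,Q,X): not NE [P1→A gives 6>3; P3→Y gives 7>4]
(B,Q,Y): not NE [P2→P gives 9>6]
(B,Q,Z): not NE [P2→P gives 9>6; P3→Y gives 7>5]
(B,Q,W): not NE [P2→P gives 7>3; P3→Y gives 7>3]
(B,R,X): not NE [P1→A gives 7>4; P2→Q gives 9>3]
(B,R,Y): not NE [P2→P gives 9>0; P3→X gives 7>1]
(B,R,Z): not NE [P1→A gives 9>3; P2→P gives 9>6; P3→X gives 7>5]
(B,R,W): not NE [P2→P gives 7>2; P3→X gives 7>2]
(B,S,X): not NE [P2→Q gives 9>3; P3→Z gives 9>7]
(B,S,Y): not NE [P2→P gives 9>8; P3→Z gives 9>2]
(B,S,Z): not NE [P2→P gives 9>8]
(B,S,W): not NE [P1→A gives 2>1; P2→P gives 7>6; P3→Z gives 9>6]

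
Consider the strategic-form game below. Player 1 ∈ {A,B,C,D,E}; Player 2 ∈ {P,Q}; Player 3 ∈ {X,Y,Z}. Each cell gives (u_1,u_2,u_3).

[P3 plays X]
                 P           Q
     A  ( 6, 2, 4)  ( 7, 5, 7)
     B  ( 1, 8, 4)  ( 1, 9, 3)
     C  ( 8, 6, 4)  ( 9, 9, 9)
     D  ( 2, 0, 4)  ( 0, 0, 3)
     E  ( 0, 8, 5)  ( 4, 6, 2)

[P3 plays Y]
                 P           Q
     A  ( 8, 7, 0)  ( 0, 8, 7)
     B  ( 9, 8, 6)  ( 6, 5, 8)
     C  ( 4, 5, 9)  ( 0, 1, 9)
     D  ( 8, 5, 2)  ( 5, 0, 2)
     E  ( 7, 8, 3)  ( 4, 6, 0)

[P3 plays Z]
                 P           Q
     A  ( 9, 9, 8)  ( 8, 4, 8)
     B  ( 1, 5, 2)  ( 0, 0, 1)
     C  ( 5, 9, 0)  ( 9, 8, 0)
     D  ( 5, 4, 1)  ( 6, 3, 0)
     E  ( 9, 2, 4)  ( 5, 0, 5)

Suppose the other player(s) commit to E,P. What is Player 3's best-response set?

u_3(X vs E,P) = 5
u_3(Y vs E,P) = 3
u_3(Z vs E,P) = 4
max payoff 5 at {X}

BR_3 = {X}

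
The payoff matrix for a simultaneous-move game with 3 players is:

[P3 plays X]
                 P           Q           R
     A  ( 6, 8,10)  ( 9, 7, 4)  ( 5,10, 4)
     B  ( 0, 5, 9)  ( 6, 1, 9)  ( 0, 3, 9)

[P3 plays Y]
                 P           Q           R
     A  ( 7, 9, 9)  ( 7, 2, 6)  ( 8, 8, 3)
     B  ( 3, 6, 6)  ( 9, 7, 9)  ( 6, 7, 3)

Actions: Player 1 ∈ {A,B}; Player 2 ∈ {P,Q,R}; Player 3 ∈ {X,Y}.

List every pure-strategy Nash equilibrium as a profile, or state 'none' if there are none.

NE set: (A,R,X), (B,Q,Y)

(A,P,X): not NE [P2→R gives 10>8]
(A,P,Y): not NE [P3→X gives 10>9]
(A,Q,X): not NE [P2→R gives 10>7; P3→Y gives 6>4]
(A,Q,Y): not NE [P1→B gives 9>7; P2→P gives 9>2]
(A,R,X): NE
(A,R,Y): not NE [P2→P gives 9>8; P3→X gives 4>3]
(B,P,X): not NE [P1→A gives 6>0]
(B,P,Y): not NE [P1→A gives 7>3; P2→R gives 7>6; P3→X gives 9>6]
(B,Q,X): not NE [P1→A gives 9>6; P2→P gives 5>1]
(B,Q,Y): NE
(B,R,X): not NE [P1→A gives 5>0; P2→P gives 5>3]
(B,R,Y): not NE [P1→A gives 8>6; P3→X gives 9>3]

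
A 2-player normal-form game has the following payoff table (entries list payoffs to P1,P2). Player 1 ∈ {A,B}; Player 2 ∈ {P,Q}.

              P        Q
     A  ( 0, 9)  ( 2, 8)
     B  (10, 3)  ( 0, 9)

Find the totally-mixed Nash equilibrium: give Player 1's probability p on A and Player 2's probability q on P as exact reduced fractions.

(p,q) = (6/7, 1/6)

P1 indiff ⇒ q·0+(1-q)·2 = q·10+(1-q)·0 ⇒ q(-10) = (1-q)(-2) ⇒ q = 1/6
P2 indiff ⇒ p·9+(1-p)·3 = p·8+(1-p)·9 ⇒ p(1) = (1-p)(6) ⇒ p = 6/7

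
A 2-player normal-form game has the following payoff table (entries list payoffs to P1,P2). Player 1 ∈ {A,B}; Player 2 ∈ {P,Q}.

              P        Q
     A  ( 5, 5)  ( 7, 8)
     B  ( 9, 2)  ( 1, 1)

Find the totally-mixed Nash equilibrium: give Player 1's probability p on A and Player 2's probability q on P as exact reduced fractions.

P1 indiff ⇒ q·5+(1-q)·7 = q·9+(1-q)·1 ⇒ q(-4) = (1-q)(-6) ⇒ q = 3/5
P2 indiff ⇒ p·5+(1-p)·2 = p·8+(1-p)·1 ⇒ p(-3) = (1-p)(-1) ⇒ p = 1/4

P1 mixes 1/4 on A; P2 mixes 3/5 on P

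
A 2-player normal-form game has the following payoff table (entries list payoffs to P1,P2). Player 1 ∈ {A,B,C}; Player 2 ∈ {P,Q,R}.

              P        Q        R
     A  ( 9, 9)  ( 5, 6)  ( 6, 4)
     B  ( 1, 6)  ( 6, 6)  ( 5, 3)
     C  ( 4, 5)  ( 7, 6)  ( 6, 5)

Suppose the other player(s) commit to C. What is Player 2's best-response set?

u_2(P vs C) = 5
u_2(Q vs C) = 6
u_2(R vs C) = 5
max payoff 6 at {Q}

argmax u_2 = {Q}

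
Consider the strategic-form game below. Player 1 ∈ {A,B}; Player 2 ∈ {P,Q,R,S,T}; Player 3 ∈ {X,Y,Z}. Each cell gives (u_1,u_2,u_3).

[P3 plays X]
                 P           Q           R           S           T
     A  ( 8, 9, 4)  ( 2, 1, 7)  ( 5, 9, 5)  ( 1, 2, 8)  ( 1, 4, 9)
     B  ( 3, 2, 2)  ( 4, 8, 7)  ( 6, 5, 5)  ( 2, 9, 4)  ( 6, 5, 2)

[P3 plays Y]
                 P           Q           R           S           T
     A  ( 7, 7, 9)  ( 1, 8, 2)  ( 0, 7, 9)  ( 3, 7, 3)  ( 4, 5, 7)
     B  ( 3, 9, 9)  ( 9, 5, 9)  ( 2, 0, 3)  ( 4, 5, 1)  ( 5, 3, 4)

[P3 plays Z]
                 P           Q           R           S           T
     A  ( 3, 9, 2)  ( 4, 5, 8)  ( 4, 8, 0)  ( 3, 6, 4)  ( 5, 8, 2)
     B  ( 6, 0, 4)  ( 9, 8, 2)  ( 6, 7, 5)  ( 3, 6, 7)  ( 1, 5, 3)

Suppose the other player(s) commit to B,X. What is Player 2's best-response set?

u_2(P vs B,X) = 2
u_2(Q vs B,X) = 8
u_2(R vs B,X) = 5
u_2(S vs B,X) = 9
u_2(T vs B,X) = 5
max payoff 9 at {S}

P2 best: {S}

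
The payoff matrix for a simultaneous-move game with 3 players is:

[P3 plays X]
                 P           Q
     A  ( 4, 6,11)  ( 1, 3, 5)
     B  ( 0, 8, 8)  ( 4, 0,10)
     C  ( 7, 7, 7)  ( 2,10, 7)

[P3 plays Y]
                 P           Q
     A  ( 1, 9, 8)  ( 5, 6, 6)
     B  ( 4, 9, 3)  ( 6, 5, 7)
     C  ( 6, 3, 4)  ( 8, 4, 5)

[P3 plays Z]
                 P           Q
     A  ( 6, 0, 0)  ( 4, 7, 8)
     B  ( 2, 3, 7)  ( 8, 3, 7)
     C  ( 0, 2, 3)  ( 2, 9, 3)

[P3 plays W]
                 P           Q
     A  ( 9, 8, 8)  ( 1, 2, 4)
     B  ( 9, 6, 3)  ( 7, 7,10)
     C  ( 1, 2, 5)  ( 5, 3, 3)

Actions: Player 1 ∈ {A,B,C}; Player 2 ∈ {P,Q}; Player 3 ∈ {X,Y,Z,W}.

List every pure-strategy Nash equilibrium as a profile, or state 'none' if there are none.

(A,P,X): not NE [P1→C gives 7>4]
(A,P,Y): not NE [P1→C gives 6>1; P3→X gives 11>8]
(A,P,Z): not NE [P2→Q gives 7>0; P3→X gives 11>0]
(A,P,W): not NE [P3→X gives 11>8]
(A,Q,X): not NE [P1→B gives 4>1; P2→P gives 6>3; P3→Z gives 8>5]
(A,Q,Y): not NE [P1→C gives 8>5; P2→P gives 9>6; P3→Z gives 8>6]
(A,Q,Z): not NE [P1→B gives 8>4]
(A,Q,W): not NE [P1→B gives 7>1; P2→P gives 8>2; P3→Z gives 8>4]
(B,P,X): not NE [P1→C gives 7>0]
(B,P,Y): not NE [P1→C gives 6>4; P3→X gives 8>3]
(B,P,Z): not NE [P1→A gives 6>2; P3→X gives 8>7]
(B,P,W): not NE [P2→Q gives 7>6; P3→X gives 8>3]
(B,Q,X): not NE [P2→P gives 8>0]
(B,Q,Y): not NE [P1→C gives 8>6; P2→P gives 9>5; P3→W gives 10>7]
(B,Q,Z): not NE [P3→W gives 10>7]
(B,Q,W): NE
(C,P,X): not NE [P2→Q gives 10>7]
(C,P,Y): not NE [P2→Q gives 4>3; P3→X gives 7>4]
(C,P,Z): not NE [P1→A gives 6>0; P2→Q gives 9>2; P3→X gives 7>3]
(C,P,W): not NE [P1→B gives 9>1; P2→Q gives 3>2; P3→X gives 7>5]
(C,Q,X): not NE [P1→B gives 4>2]
(C,Q,Y): not NE [P3→X gives 7>5]
(C,Q,Z): not NE [P1→B gives 8>2; P3→X gives 7>3]
(C,Q,W): not NE [P1→B gives 7>5; P3→X gives 7>3]

NE set: (B,Q,W)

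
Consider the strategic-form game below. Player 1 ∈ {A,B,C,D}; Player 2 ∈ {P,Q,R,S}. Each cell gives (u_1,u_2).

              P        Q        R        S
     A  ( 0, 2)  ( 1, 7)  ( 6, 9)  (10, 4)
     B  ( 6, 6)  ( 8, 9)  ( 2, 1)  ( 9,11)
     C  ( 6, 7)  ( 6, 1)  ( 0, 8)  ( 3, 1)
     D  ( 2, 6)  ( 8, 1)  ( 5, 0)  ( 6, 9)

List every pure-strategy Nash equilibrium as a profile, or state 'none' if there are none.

(A,P): not NE [P1→C gives 6>0; P2→R gives 9>2]
(A,Q): not NE [P1→D gives 8>1; P2→R gives 9>7]
(A,R): NE
(A,S): not NE [P2→R gives 9>4]
(B,P): not NE [P2→S gives 11>6]
(B,Q): not NE [P2→S gives 11>9]
(B,R): not NE [P1→A gives 6>2; P2→S gives 11>1]
(B,S): not NE [P1→A gives 10>9]
(C,P): not NE [P2→R gives 8>7]
(C,Q): not NE [P1→D gives 8>6; P2→R gives 8>1]
(C,R): not NE [P1→A gives 6>0]
(C,S): not NE [P1→A gives 10>3; P2→R gives 8>1]
(D,P): not NE [P1→C gives 6>2; P2→S gives 9>6]
(D,Q): not NE [P2→S gives 9>1]
(D,R): not NE [P1→A gives 6>5; P2→S gives 9>0]
(D,S): not NE [P1→A gives 10>6]

Nash profiles: (A,R)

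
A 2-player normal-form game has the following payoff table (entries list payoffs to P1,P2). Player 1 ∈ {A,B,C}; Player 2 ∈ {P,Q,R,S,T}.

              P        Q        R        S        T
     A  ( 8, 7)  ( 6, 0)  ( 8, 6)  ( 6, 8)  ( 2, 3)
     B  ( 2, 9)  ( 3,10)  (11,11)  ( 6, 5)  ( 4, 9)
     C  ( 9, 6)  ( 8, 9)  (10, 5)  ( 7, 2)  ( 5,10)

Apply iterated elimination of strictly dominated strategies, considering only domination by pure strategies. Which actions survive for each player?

P1 drop A (C beats it: P:9>8 Q:8>6 R:10>8 S:7>6 T:5>2)
P2 drop P (Q beats it: B:10>9 C:9>6)
P2 drop S (Q beats it: B:10>5 C:9>2)
P1→{B,C} P2→{Q,R,T}

Survivors P1:{B,C} P2:{Q,R,T}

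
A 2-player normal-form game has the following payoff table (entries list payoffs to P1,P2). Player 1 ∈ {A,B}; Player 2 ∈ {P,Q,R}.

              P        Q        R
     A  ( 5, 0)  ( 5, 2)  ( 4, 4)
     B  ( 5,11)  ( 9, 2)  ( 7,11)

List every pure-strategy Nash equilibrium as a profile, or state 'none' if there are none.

(A,P): not NE [P2→R gives 4>0]
(A,Q): not NE [P1→B gives 9>5; P2→R gives 4>2]
(A,R): not NE [P1→B gives 7>4]
(B,P): NE
(B,Q): not NE [P2→R gives 11>2]
(B,R): NE

PSNE = {(B,P), (B,R)}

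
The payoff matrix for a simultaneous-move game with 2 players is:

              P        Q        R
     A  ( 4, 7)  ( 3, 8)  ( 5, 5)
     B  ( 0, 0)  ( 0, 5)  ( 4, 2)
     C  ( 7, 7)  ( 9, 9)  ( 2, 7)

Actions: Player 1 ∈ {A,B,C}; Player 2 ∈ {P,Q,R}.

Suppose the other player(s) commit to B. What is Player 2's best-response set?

u_2(P vs B) = 0
u_2(Q vs B) = 5
u_2(R vs B) = 2
max payoff 5 at {Q}

argmax u_2 = {Q}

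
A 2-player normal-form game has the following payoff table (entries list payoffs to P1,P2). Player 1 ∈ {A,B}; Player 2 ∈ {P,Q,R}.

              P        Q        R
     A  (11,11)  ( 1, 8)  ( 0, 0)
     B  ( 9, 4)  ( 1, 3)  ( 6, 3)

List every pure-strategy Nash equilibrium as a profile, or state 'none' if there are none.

(A,P): NE
(A,Q): not NE [P2→P gives 11>8]
(A,R): not NE [P1→B gives 6>0; P2→P gives 11>0]
(B,P): not NE [P1→A gives 11>9]
(B,Q): not NE [P2→P gives 4>3]
(B,R): not NE [P2→P gives 4>3]

Nash profiles: (A,P)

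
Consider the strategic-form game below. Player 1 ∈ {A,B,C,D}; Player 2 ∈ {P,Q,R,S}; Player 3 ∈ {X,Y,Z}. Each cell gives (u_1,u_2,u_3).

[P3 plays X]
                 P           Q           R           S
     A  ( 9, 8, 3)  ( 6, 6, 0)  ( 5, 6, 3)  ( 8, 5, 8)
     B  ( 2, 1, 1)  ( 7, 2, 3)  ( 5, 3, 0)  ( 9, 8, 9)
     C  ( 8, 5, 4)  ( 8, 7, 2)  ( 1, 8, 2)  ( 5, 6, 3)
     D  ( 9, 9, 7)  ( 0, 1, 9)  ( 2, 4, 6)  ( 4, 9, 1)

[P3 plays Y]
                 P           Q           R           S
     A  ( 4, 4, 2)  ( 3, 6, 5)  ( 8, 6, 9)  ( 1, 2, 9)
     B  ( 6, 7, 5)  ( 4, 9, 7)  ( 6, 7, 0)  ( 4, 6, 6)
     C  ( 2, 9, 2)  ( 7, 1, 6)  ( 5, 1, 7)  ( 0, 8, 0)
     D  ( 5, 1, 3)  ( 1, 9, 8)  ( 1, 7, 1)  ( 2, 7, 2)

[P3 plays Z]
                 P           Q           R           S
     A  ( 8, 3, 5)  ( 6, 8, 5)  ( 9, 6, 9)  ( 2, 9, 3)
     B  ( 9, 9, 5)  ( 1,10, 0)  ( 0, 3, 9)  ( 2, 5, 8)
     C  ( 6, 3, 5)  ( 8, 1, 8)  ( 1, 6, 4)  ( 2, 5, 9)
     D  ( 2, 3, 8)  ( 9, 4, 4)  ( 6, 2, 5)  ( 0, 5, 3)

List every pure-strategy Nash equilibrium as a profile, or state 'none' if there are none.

(A,P,X): not NE [P3→Z gives 5>3]
(A,P,Y): not NE [P1→B gives 6>4; P2→R gives 6>4; P3→Z gives 5>2]
(A,P,Z): not NE [P1→B gives 9>8; P2→S gives 9>3]
(A,Q,X): not NE [P1→C gives 8>6; P2→P gives 8>6; P3→Z gives 5>0]
(A,Q,Y): not NE [P1→C gives 7>3]
(A,Q,Z): not NE [P1→D gives 9>6; P2→S gives 9>8]
(A,R,X): not NE [P2→P gives 8>6; P3→Z gives 9>3]
(A,R,Y): NE
(A,R,Z): not NE [P2→S gives 9>6]
(A,S,X): not NE [P1→B gives 9>8; P2→P gives 8>5; P3→Y gives 9>8]
(A,S,Y): not NE [P1→B gives 4>1; P2→R gives 6>2]
(A,S,Z): not NE [P3→Y gives 9>3]
(B,P,X): not NE [P1→D gives 9>2; P2→S gives 8>1; P3→Z gives 5>1]
(B,P,Y): not NE [P2→Q gives 9>7]
(B,P,Z): not NE [P2→Q gives 10>9]
(B,Q,X): not NE [P1→C gives 8>7; P2→S gives 8>2; P3→Y gives 7>3]
(B,Q,Y): not NE [P1→C gives 7>4]
(B,Q,Z): not NE [P1→D gives 9>1; P3→Y gives 7>0]
(B,R,X): not NE [P2→S gives 8>3; P3→Z gives 9>0]
(B,R,Y): not NE [P1→A gives 8>6; P2→Q gives 9>7; P3→Z gives 9>0]
(B,R,Z): not NE [P1→A gives 9>0; P2→Q gives 10>3]
(B,S,X): NE
(B,S,Y): not NE [P2→Q gives 9>6; P3→X gives 9>6]
(B,S,Z): not NE [P2→Q gives 10>5; P3→X gives 9>8]
(C,P,X): not NE [P1→D gives 9>8; P2→R gives 8>5; P3→Z gives 5>4]
(C,P,Y): not NE [P1→B gives 6>2; P3→Z gives 5>2]
(C,P,Z): not NE [P1→B gives 9>6; P2→R gives 6>3]
(C,Q,X): not NE [P2→R gives 8>7; P3→Z gives 8>2]
(C,Q,Y): not NE [P2→P gives 9>1; P3→Z gives 8>6]
(C,Q,Z): not NE [P1→D gives 9>8; P2→R gives 6>1]
(C,R,X): not NE [P1→B gives 5>1; P3→Y gives 7>2]
(C,R,Y): not NE [P1→A gives 8>5; P2→P gives 9>1]
(C,R,Z): not NE [P1→A gives 9>1; P3→Y gives 7>4]
(C,S,X): not NE [P1→B gives 9>5; P2→R gives 8>6; P3→Z gives 9>3]
(C,S,Y): not NE [P1→B gives 4>0; P2→P gives 9>8; P3→Z gives 9>0]
(C,S,Z): not NE [P2→R gives 6>5]
(D,P,X): not NE [P3→Z gives 8>7]
(D,P,Y): not NE [P1→B gives 6>5; P2→Q gives 9>1; P3→Z gives 8>3]
(D,P,Z): not NE [P1→B gives 9>2; P2→S gives 5>3]
(D,Q,X): not NE [P1→C gives 8>0; P2→S gives 9>1]
(D,Q,Y): not NE [P1→C gives 7>1; P3→X gives 9>8]
(D,Q,Z): not NE [P2→S gives 5>4; P3→X gives 9>4]
(D,R,X): not NE [P1→B gives 5>2; P2→S gives 9>4]
(D,R,Y): not NE [P1→A gives 8>1; P2→Q gives 9>7; P3→X gives 6>1]
(D,R,Z): not NE [P1→A gives 9>6; P2→S gives 5>2; P3→X gives 6>5]
(D,S,X): not NE [P1→B gives 9>4; P3→Z gives 3>1]
(D,S,Y): not NE [P1→B gives 4>2; P2→Q gives 9>7; P3→Z gives 3>2]
(D,S,Z): not NE [P1→C gives 2>0]

PSNE = {(A,R,Y), (B,S,X)}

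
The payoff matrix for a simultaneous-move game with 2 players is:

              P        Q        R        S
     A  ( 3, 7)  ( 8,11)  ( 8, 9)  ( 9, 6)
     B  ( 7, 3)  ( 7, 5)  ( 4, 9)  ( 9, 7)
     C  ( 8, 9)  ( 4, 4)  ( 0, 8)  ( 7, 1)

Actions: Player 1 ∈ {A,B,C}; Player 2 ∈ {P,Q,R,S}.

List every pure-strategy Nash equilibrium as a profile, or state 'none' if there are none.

PSNE = {(A,Q), (C,P)}

(A,P): not NE [P1→C gives 8>3; P2→Q gives 11>7]
(A,Q): NE
(A,R): not NE [P2→Q gives 11>9]
(A,S): not NE [P2→Q gives 11>6]
(B,P): not NE [P1→C gives 8>7; P2→R gives 9>3]
(B,Q): not NE [P1→A gives 8>7; P2→R gives 9>5]
(B,R): not NE [P1→A gives 8>4]
(B,S): not NE [P2→R gives 9>7]
(C,P): NE
(C,Q): not NE [P1→A gives 8>4; P2→P gives 9>4]
(C,R): not NE [P1→A gives 8>0; P2→P gives 9>8]
(C,S): not NE [P1→B gives 9>7; P2→P gives 9>1]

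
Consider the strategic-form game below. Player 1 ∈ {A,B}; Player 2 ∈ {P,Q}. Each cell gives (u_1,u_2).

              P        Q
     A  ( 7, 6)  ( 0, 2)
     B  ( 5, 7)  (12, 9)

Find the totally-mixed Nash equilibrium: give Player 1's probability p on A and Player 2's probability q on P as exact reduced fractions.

(p,q) = (1/3, 6/7)

P1 indiff ⇒ q·7+(1-q)·0 = q·5+(1-q)·12 ⇒ q(2) = (1-q)(12) ⇒ q = 6/7
P2 indiff ⇒ p·6+(1-p)·7 = p·2+(1-p)·9 ⇒ p(4) = (1-p)(2) ⇒ p = 1/3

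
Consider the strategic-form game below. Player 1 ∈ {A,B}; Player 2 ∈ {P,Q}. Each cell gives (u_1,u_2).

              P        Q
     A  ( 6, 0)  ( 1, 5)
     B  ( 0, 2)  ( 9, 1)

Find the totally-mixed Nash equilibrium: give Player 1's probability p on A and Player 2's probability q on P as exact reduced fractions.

P1 indiff ⇒ q·6+(1-q)·1 = q·0+(1-q)·9 ⇒ q(6) = (1-q)(8) ⇒ q = 4/7
P2 indiff ⇒ p·0+(1-p)·2 = p·5+(1-p)·1 ⇒ p(-5) = (1-p)(-1) ⇒ p = 1/6

(p,q) = (1/6, 4/7)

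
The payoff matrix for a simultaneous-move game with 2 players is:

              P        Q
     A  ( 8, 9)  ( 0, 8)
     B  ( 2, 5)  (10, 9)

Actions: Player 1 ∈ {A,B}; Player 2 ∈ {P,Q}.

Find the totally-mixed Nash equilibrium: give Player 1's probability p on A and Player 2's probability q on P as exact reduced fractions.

P1 indiff ⇒ q·8+(1-q)·0 = q·2+(1-q)·10 ⇒ q(6) = (1-q)(10) ⇒ q = 5/8
P2 indiff ⇒ p·9+(1-p)·5 = p·8+(1-p)·9 ⇒ p(1) = (1-p)(4) ⇒ p = 4/5

p=4/5, q=5/8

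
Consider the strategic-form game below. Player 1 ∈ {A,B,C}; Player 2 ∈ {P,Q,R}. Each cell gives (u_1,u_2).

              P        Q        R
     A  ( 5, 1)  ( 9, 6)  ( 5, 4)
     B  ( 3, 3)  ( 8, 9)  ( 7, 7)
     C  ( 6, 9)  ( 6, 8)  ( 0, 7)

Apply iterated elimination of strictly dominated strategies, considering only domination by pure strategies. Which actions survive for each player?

P2 drop R (Q beats it: A:6>4 B:9>7 C:8>7)
P1 drop B (A beats it: P:5>3 Q:9>8)
P1→{A,C} P2→{P,Q}

Survivors P1:{A,C} P2:{P,Q}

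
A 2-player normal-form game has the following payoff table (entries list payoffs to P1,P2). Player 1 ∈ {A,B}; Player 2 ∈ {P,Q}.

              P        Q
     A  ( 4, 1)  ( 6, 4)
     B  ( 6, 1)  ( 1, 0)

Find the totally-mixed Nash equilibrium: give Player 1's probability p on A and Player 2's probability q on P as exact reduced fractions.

P1 indiff ⇒ q·4+(1-q)·6 = q·6+(1-q)·1 ⇒ q(-2) = (1-q)(-5) ⇒ q = 5/7
P2 indiff ⇒ p·1+(1-p)·1 = p·4+(1-p)·0 ⇒ p(-3) = (1-p)(-1) ⇒ p = 1/4

P1 mixes 1/4 on A; P2 mixes 5/7 on P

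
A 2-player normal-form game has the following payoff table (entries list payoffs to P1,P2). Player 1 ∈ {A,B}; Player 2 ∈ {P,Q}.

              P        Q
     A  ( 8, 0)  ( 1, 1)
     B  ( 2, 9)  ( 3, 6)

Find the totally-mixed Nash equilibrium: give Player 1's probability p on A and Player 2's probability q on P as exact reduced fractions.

P1 indiff ⇒ q·8+(1-q)·1 = q·2+(1-q)·3 ⇒ q(6) = (1-q)(2) ⇒ q = 1/4
P2 indiff ⇒ p·0+(1-p)·9 = p·1+(1-p)·6 ⇒ p(-1) = (1-p)(-3) ⇒ p = 3/4

p=3/4, q=1/4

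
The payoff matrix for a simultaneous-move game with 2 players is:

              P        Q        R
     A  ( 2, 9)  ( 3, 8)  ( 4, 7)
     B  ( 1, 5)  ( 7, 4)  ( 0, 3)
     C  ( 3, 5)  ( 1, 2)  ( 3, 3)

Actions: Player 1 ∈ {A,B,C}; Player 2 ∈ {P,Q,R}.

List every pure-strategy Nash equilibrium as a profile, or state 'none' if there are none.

(A,P): not NE [P1→C gives 3>2]
(A,Q): not NE [P1→B gives 7>3; P2→P gives 9>8]
(A,R): not NE [P2→P gives 9>7]
(B,P): not NE [P1→C gives 3>1]
(B,Q): not NE [P2→P gives 5>4]
(B,R): not NE [P1→A gives 4>0; P2→P gives 5>3]
(C,P): NE
(C,Q): not NE [P1→B gives 7>1; P2→P gives 5>2]
(C,R): not NE [P1→A gives 4>3; P2→P gives 5>3]

PSNE = {(C,P)}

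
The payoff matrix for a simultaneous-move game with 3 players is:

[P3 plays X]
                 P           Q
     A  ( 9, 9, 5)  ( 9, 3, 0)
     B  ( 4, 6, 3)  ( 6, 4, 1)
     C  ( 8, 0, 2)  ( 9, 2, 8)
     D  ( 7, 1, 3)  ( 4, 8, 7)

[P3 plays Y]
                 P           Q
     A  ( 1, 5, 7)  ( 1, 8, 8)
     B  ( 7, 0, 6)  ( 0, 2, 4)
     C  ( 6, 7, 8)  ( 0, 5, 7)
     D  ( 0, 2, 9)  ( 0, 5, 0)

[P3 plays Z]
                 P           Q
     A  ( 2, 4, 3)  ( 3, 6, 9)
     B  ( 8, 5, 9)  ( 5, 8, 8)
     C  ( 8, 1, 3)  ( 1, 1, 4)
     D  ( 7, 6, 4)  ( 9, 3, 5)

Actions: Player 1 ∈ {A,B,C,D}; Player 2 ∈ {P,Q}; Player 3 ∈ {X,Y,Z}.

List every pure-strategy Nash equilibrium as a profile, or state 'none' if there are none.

Nash profiles: (C,Q,X)

(A,P,X): not NE [P3→Y gives 7>5]
(A,P,Y): not NE [P1→B gives 7>1; P2→Q gives 8>5]
(A,P,Z): not NE [P1→C gives 8>2; P2→Q gives 6>4; P3→Y gives 7>3]
(A,Q,X): not NE [P2→P gives 9>3; P3→Z gives 9>0]
(A,Q,Y): not NE [P3→Z gives 9>8]
(A,Q,Z): not NE [P1→D gives 9>3]
(B,P,X): not NE [P1→A gives 9>4; P3→Z gives 9>3]
(B,P,Y): not NE [P2→Q gives 2>0; P3→Z gives 9>6]
(B,P,Z): not NE [P2→Q gives 8>5]
(B,Q,X): not NE [P1→C gives 9>6; P2→P gives 6>4; P3→Z gives 8>1]
(B,Q,Y): not NE [P1→A gives 1>0; P3→Z gives 8>4]
(B,Q,Z): not NE [P1→D gives 9>5]
(C,P,X): not NE [P1→A gives 9>8; P2→Q gives 2>0; P3→Y gives 8>2]
(C,P,Y): not NE [P1→B gives 7>6]
(C,P,Z): not NE [P3→Y gives 8>3]
(C,Q,X): NE
(C,Q,Y): not NE [P1→A gives 1>0; P2→P gives 7>5; P3→X gives 8>7]
(C,Q,Z): not NE [P1→D gives 9>1; P3→X gives 8>4]
(D,P,X): not NE [P1→A gives 9>7; P2→Q gives 8>1; P3→Y gives 9>3]
(D,P,Y): not NE [P1→B gives 7>0; P2→Q gives 5>2]
(D,P,Z): not NE [P1→C gives 8>7; P3→Y gives 9>4]
(D,Q,X): not NE [P1→C gives 9>4]
(D,Q,Y): not NE [P1→A gives 1>0; P3→X gives 7>0]
(D,Q,Z): not NE [P2→P gives 6>3; P3→X gives 7>5]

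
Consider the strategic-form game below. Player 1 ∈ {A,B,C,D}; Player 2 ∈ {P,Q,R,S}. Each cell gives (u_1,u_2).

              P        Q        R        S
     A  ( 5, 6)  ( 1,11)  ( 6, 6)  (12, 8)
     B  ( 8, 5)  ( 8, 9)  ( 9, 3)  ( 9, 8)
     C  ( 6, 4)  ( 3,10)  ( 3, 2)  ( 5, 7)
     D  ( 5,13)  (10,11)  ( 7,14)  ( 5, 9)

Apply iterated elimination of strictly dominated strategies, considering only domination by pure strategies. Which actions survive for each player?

P1 drop C (B beats it: P:8>6 Q:8>3 R:9>3 S:9>5)
P2 drop S (Q beats it: A:11>8 B:9>8 D:11>9)
P1 drop A (B beats it: P:8>5 Q:8>1 R:9>6)
P1→{B,D} P2→{P,Q,R}

Remaining: P1:{B,D} P2:{P,Q,R}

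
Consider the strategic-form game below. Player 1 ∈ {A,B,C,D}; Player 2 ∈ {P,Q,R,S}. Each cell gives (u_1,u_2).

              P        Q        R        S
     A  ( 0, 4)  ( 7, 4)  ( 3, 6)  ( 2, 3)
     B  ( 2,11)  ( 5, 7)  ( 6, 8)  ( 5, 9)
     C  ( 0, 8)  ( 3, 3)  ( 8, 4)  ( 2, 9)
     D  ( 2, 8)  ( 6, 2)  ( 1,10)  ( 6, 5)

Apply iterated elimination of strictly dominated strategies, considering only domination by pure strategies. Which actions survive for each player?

P2 drop Q (R beats it: A:6>4 B:8>7 C:4>3 D:10>2)
P1 drop A (B beats it: P:2>0 R:6>3 S:5>2)
P1→{B,C,D} P2→{P,R,S}

IESDS → P1:{B,C,D} P2:{P,R,S}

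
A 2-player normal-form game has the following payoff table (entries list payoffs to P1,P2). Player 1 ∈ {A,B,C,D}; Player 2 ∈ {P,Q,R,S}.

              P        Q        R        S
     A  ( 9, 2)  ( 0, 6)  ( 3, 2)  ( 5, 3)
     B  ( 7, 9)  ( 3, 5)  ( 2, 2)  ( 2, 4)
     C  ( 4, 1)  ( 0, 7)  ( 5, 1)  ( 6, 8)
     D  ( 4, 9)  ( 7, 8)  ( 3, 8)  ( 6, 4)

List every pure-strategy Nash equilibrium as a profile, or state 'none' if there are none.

PSNE = {(C,S)}

(A,P): not NE [P2→Q gives 6>2]
(A,Q): not NE [P1→D gives 7>0]
(A,R): not NE [P1→C gives 5>3; P2→Q gives 6>2]
(A,S): not NE [P1→D gives 6>5; P2→Q gives 6>3]
(B,P): not NE [P1→A gives 9>7]
(B,Q): not NE [P1→D gives 7>3; P2→P gives 9>5]
(B,R): not NE [P1→C gives 5>2; P2→P gives 9>2]
(B,S): not NE [P1→D gives 6>2; P2→P gives 9>4]
(C,P): not NE [P1→A gives 9>4; P2→S gives 8>1]
(C,Q): not NE [P1→D gives 7>0; P2→S gives 8>7]
(C,R): not NE [P2→S gives 8>1]
(C,S): NE
(D,P): not NE [P1→A gives 9>4]
(D,Q): not NE [P2→P gives 9>8]
(D,R): not NE [P1→C gives 5>3; P2→P gives 9>8]
(D,S): not NE [P2→P gives 9>4]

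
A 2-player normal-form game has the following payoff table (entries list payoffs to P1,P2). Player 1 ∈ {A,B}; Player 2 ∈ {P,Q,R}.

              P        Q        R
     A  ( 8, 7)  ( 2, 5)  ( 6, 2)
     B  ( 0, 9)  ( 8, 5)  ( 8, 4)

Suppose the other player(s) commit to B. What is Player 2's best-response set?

u_2(P vs B) = 9
u_2(Q vs B) = 5
u_2(R vs B) = 4
max payoff 9 at {P}

argmax u_2 = {P}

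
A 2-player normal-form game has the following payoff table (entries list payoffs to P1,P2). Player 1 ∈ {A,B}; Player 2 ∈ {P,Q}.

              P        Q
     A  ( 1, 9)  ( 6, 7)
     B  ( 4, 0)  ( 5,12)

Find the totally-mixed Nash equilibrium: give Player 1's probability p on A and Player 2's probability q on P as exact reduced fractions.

p=6/7, q=1/4

P1 indiff ⇒ q·1+(1-q)·6 = q·4+(1-q)·5 ⇒ q(-3) = (1-q)(-1) ⇒ q = 1/4
P2 indiff ⇒ p·9+(1-p)·0 = p·7+(1-p)·12 ⇒ p(2) = (1-p)(12) ⇒ p = 6/7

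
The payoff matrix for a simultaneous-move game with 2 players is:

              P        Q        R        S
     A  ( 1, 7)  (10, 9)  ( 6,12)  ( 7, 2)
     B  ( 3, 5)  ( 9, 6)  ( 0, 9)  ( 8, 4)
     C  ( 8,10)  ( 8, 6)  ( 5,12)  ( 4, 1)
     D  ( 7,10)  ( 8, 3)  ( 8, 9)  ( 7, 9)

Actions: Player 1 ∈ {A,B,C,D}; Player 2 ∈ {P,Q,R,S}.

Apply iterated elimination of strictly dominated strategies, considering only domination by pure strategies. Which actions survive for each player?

P2 drop Q (R beats it: A:12>9 B:9>6 C:12>6 D:9>3)
P2 drop S (P beats it: A:7>2 B:5>4 C:10>1 D:10>9)
P1 drop A (D beats it: P:7>1 R:8>6)
P1 drop B (C beats it: P:8>3 R:5>0)
P1→{C,D} P2→{P,R}

Remaining: P1:{C,D} P2:{P,R}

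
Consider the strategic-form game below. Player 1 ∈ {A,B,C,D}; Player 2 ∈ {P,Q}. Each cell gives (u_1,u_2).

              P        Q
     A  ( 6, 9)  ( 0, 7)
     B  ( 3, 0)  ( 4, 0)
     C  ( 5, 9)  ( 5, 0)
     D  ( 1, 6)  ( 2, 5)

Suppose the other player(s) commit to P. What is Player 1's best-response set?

u_1(A vs P) = 6
u_1(B vs P) = 3
u_1(C vs P) = 5
u_1(D vs P) = 1
max payoff 6 at {A}

P1 best: {A}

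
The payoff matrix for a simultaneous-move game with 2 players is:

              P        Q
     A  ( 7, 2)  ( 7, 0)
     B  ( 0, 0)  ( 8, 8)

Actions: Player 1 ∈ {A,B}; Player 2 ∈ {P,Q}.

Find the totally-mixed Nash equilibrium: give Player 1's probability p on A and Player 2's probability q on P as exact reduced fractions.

P1 mixes 4/5 on A; P2 mixes 1/8 on P

P1 indiff ⇒ q·7+(1-q)·7 = q·0+(1-q)·8 ⇒ q(7) = (1-q)(1) ⇒ q = 1/8
P2 indiff ⇒ p·2+(1-p)·0 = p·0+(1-p)·8 ⇒ p(2) = (1-p)(8) ⇒ p = 4/5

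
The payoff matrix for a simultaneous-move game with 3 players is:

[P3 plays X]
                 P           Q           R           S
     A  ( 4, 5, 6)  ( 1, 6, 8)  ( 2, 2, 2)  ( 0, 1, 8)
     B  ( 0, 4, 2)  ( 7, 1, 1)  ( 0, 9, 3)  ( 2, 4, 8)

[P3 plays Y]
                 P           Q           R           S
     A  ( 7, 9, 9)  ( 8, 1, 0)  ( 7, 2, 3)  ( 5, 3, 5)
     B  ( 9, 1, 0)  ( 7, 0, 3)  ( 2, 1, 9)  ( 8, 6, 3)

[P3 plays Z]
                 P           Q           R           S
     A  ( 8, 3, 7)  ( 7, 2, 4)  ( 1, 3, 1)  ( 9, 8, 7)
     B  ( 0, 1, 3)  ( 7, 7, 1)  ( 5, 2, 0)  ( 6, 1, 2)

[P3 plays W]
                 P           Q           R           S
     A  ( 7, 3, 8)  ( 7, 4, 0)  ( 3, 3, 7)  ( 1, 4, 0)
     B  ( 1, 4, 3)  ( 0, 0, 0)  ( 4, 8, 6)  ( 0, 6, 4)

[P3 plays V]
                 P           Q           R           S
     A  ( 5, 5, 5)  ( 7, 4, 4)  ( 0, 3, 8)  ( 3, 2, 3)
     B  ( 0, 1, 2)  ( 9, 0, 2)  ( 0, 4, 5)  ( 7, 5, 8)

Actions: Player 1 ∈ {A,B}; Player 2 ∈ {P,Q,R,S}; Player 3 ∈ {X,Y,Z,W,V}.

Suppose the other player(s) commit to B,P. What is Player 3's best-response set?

P3 best: {Z,W}

u_3(X vs B,P) = 2
u_3(Y vs B,P) = 0
u_3(Z vs B,P) = 3
u_3(W vs B,P) = 3
u_3(V vs B,P) = 2
max payoff 3 at {Z,W}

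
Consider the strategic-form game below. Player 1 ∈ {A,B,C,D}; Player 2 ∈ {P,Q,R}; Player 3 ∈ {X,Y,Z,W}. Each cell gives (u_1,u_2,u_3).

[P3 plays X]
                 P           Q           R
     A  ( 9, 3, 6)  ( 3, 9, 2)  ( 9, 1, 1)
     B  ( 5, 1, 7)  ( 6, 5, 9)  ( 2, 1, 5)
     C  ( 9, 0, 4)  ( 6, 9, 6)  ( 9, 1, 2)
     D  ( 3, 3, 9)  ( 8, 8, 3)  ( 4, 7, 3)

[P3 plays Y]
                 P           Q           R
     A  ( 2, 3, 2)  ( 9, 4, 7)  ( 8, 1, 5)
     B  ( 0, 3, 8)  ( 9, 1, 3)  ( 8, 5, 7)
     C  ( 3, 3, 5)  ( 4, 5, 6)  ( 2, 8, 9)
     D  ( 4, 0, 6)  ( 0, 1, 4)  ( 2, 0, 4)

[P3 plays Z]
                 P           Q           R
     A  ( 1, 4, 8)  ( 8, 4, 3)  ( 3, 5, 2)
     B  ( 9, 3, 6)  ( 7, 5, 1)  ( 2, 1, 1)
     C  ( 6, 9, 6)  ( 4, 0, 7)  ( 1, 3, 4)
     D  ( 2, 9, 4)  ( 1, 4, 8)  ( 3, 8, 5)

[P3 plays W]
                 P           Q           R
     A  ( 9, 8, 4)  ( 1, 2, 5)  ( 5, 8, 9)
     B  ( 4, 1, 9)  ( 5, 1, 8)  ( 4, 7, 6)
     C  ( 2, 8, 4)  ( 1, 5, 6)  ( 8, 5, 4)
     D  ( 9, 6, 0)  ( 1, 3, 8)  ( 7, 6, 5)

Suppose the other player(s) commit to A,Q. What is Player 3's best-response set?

P3 best: {Y}

u_3(X vs A,Q) = 2
u_3(Y vs A,Q) = 7
u_3(Z vs A,Q) = 3
u_3(W vs A,Q) = 5
max payoff 7 at {Y}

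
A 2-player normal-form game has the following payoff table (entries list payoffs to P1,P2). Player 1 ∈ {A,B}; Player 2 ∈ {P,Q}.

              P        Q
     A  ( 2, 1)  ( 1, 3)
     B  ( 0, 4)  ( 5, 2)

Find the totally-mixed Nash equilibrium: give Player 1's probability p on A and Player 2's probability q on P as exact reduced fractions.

(p,q) = (1/2, 2/3)

P1 indiff ⇒ q·2+(1-q)·1 = q·0+(1-q)·5 ⇒ q(2) = (1-q)(4) ⇒ q = 2/3
P2 indiff ⇒ p·1+(1-p)·4 = p·3+(1-p)·2 ⇒ p(-2) = (1-p)(-2) ⇒ p = 1/2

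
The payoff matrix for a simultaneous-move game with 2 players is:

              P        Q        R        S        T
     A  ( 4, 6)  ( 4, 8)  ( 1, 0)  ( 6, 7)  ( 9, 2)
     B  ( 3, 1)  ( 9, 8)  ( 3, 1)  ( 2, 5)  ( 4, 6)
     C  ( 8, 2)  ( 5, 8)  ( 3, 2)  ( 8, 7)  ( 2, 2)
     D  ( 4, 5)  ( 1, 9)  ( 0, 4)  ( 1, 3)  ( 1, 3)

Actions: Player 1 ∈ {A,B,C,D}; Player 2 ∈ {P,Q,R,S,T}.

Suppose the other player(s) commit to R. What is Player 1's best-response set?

u_1(A vs R) = 1
u_1(B vs R) = 3
u_1(C vs R) = 3
u_1(D vs R) = 0
max payoff 3 at {B,C}

P1 best: {B,C}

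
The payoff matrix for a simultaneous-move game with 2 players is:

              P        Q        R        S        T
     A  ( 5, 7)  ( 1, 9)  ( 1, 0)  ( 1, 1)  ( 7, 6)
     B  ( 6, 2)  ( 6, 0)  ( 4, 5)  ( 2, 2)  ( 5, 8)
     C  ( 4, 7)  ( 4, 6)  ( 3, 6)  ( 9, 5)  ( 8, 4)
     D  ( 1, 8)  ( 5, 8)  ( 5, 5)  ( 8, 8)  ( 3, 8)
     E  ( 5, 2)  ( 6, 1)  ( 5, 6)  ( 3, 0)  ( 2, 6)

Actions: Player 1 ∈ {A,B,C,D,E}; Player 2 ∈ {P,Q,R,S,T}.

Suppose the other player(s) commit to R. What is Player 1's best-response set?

u_1(A vs R) = 1
u_1(B vs R) = 4
u_1(C vs R) = 3
u_1(D vs R) = 5
u_1(E vs R) = 5
max payoff 5 at {D,E}

argmax u_1 = {D,E}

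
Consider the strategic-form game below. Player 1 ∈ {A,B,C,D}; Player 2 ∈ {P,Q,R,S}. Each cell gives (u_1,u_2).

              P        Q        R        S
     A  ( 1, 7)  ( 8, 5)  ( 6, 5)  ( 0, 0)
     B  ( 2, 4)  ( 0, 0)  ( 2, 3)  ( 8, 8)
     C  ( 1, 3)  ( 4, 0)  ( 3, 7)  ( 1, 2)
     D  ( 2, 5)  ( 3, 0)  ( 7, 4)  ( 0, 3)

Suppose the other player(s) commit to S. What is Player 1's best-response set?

u_1(A vs S) = 0
u_1(B vs S) = 8
u_1(C vs S) = 1
u_1(D vs S) = 0
max payoff 8 at {B}

argmax u_1 = {B}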